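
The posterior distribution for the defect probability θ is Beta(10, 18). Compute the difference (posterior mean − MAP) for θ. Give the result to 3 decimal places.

0.011

Mode = (10−1)/(10+18−2) = 9/26 = 0.346.
Mean = 10/(10+18) = 10/28 = 0.357.
Difference = 0.357 − 0.346 = 0.011.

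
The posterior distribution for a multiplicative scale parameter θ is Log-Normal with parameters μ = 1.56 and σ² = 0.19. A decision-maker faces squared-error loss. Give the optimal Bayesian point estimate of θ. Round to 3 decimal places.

5.233

Mode = exp(μ − σ²) = exp(1.37) = 3.935.
Mean = exp(μ + σ²/2) = exp(1.655) = 5.233.
Squared-error loss ⇒ the optimal estimator is the posterior mean.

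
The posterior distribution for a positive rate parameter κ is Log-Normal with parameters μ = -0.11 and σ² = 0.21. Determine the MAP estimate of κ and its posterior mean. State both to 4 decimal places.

MAP estimate = 0.7261, posterior mean = 0.9950

Mode = exp(μ − σ²) = exp(-0.32) = 0.7261.
Mean = exp(μ + σ²/2) = exp(-0.005) = 0.9950.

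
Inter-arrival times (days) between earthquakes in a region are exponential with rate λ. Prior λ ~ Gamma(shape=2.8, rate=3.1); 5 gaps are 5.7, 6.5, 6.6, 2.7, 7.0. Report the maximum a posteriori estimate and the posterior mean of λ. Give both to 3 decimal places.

maximum a posteriori estimate = 0.215, posterior mean = 0.247

Σ times = 28.5. Posterior: Gamma(shape = 2.8+5 = 7.8, rate = 3.1+28.5 = 31.6).
Mode = (α−1)/β = 6.8/31.6 = 0.215.
Mean = α/β = 7.8/31.6 = 0.247.
The mean is pulled above the mode by the posterior's right skew.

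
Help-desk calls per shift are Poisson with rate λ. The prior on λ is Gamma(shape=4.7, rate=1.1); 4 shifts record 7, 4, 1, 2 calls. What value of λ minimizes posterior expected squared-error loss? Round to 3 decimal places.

3.667

Σ counts = 14. Posterior: Gamma(shape = 4.7+14 = 18.7, rate = 1.1+4 = 5.1).
Mode = (α−1)/β = 17.7/5.1 = 3.471.
Mean = α/β = 18.7/5.1 = 3.667.
Squared-error loss ⇒ the optimal estimator is the posterior mean.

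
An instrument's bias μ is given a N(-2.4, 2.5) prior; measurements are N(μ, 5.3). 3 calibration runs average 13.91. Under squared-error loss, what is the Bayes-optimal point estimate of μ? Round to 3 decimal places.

Posterior for μ is Normal. Precision-weighted mean: (1/2.5·-2.4 + 3/5.3·13.91) / (1/2.5 + 3/5.3) = 7.157.
A Normal posterior is symmetric, so mode = mean.
Squared-error loss ⇒ the optimal estimator is the posterior mean.

7.157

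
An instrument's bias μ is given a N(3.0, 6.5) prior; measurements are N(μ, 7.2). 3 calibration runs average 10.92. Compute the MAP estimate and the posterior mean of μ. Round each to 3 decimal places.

Posterior for μ is Normal. Precision-weighted mean: (1/6.5·3.0 + 3/7.2·10.92) / (1/6.5 + 3/7.2) = 8.784.
A Normal posterior is symmetric, so mode = mean.

MAP = 8.784, posterior mean = 8.784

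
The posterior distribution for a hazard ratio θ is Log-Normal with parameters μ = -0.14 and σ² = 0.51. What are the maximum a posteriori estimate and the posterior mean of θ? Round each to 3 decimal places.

Mode = exp(μ − σ²) = exp(-0.65) = 0.522.
Mean = exp(μ + σ²/2) = exp(0.115) = 1.122.
Right-skewed posterior ⇒ mode < mean.

MAP: 0.522. Posterior mean: 1.122.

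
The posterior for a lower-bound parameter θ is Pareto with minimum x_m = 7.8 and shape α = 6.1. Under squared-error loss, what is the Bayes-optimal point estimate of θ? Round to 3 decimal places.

The Pareto density is strictly decreasing on [x_m, ∞), so the mode is x_m = 7.800.
Mean = α·x_m/(α−1) = 6.1·7.8/5.1 = 9.329.
Squared-error loss ⇒ the optimal estimator is the posterior mean.

9.329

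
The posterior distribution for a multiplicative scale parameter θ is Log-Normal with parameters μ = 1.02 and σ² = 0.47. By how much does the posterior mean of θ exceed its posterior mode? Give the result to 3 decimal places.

1.775

Mode = exp(μ − σ²) = exp(0.55) = 1.733.
Mean = exp(μ + σ²/2) = exp(1.255) = 3.508.
Difference = 3.508 − 1.733 = 1.775.
The posterior is right-skewed, so the mean exceeds the mode.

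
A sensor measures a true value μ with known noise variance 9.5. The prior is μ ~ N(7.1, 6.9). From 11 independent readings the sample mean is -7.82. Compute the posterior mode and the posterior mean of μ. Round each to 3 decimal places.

μ_MAP = -6.160, E[μ|data] = -6.160

Posterior for μ is Normal. Precision-weighted mean: (1/6.9·7.1 + 11/9.5·-7.82) / (1/6.9 + 11/9.5) = -6.160.
A Normal posterior is symmetric, so mode = mean.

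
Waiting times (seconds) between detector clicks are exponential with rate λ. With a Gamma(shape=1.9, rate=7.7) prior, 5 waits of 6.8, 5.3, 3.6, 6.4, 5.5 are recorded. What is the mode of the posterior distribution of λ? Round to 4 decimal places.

0.1671

Σ times = 27.6. Posterior: Gamma(shape = 1.9+5 = 6.9, rate = 7.7+27.6 = 35.3).
Mode = (α−1)/β = 5.9/35.3 = 0.1671.
Mean = α/β = 6.9/35.3 = 0.1955.
This is the posterior mode — the MAP estimate.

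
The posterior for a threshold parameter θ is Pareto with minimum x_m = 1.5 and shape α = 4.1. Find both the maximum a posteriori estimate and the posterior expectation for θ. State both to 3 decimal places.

The Pareto density is strictly decreasing on [x_m, ∞), so the mode is x_m = 1.500.
Mean = α·x_m/(α−1) = 4.1·1.5/3.1 = 1.984.

θ_MAP = 1.500, E[θ|data] = 1.984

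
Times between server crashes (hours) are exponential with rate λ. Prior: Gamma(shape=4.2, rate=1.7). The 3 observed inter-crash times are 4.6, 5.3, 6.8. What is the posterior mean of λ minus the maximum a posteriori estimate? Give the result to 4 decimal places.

Σ times = 16.7. Posterior: Gamma(shape = 4.2+3 = 7.2, rate = 1.7+16.7 = 18.4).
Mode = (α−1)/β = 6.2/18.4 = 0.3370.
Mean = α/β = 7.2/18.4 = 0.3913.
Difference = 0.3913 − 0.3370 = 0.0543.

0.0543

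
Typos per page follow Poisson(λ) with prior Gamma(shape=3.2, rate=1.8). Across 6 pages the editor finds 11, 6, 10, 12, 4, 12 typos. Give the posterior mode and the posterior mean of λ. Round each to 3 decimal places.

MAP = 7.333; posterior mean = 7.462

Σ counts = 55. Posterior: Gamma(shape = 3.2+55 = 58.2, rate = 1.8+6 = 7.8).
Mode = (α−1)/β = 57.2/7.8 = 7.333.
Mean = α/β = 58.2/7.8 = 7.462.
Mean > mode: the posterior has a right tail.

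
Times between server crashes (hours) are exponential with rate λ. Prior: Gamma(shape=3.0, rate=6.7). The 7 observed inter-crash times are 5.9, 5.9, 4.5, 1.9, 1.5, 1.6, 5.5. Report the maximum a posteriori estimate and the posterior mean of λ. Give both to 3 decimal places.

Σ times = 26.8. Posterior: Gamma(shape = 3.0+7 = 10.0, rate = 6.7+26.8 = 33.5).
Mode = (α−1)/β = 9.0/33.5 = 0.269.
Mean = α/β = 10.0/33.5 = 0.299.

maximum a posteriori estimate = 0.269, posterior mean = 0.299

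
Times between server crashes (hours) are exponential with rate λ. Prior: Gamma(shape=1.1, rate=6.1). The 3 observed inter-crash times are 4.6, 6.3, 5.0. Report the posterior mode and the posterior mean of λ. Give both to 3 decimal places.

λ_MAP = 0.141, E[λ|data] = 0.186

Σ times = 15.9. Posterior: Gamma(shape = 1.1+3 = 4.1, rate = 6.1+15.9 = 22.0).
Mode = (α−1)/β = 3.1/22.0 = 0.141.
Mean = α/β = 4.1/22.0 = 0.186.
Right-skewed posterior ⇒ mode < mean.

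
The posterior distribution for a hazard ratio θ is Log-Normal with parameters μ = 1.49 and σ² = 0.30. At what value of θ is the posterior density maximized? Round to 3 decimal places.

3.287

Mode = exp(μ − σ²) = exp(1.19) = 3.287.
Mean = exp(μ + σ²/2) = exp(1.640) = 5.155.
This is the posterior mode — the MAP estimate.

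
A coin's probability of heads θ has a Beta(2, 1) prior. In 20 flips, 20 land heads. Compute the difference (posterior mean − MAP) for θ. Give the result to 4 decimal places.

-0.0435

Posterior: Beta(2+20, 1+0) = Beta(22, 1).
Since β = 1 ≤ 1 and α > 1, the Beta density is monotone increasing on [0,1]; the mode is at 1.
Mean = 22/(22+1) = 0.9565.
Difference = 0.9565 − 1.0000 = -0.0435.
Left-skewed posterior ⇒ mean < mode.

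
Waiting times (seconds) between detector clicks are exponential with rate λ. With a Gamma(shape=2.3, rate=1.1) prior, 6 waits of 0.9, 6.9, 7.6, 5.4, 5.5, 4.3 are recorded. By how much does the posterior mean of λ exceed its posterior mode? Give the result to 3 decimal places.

Σ times = 30.6. Posterior: Gamma(shape = 2.3+6 = 8.3, rate = 1.1+30.6 = 31.7).
Mode = (α−1)/β = 7.3/31.7 = 0.230.
Mean = α/β = 8.3/31.7 = 0.262.
Difference = 0.262 − 0.230 = 0.032.

0.032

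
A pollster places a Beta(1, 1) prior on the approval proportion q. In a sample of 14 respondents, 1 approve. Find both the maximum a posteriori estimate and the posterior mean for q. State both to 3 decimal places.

Posterior: Beta(1+1, 1+13) = Beta(2, 14).
Mode = (2−1)/(2+14−2) = 1/14 = 0.071.
Mean = 2/(2+14) = 2/16 = 0.125.
The mean is pulled above the mode by the posterior's right skew.

q_MAP = 0.071, E[q|data] = 0.125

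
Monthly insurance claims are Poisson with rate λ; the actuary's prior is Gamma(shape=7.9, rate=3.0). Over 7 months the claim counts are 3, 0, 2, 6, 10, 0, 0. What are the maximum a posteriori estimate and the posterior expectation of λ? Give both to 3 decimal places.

MAP = 2.790, posterior mean = 2.890

Σ counts = 21. Posterior: Gamma(shape = 7.9+21 = 28.9, rate = 3.0+7 = 10.0).
Mode = (α−1)/β = 27.9/10.0 = 2.790.
Mean = α/β = 28.9/10.0 = 2.890.
Mean > mode: the posterior has a right tail.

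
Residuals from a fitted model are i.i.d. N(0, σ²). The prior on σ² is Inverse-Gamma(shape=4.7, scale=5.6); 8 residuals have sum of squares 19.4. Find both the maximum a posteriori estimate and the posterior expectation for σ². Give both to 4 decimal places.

maximum a posteriori estimate = 1.5773, posterior expectation = 1.9870

Posterior: Inverse-Gamma(shape = 4.7+8/2 = 8.7, scale = 5.6+19.4/2 = 15.3).
Mode = β/(α+1) = 15.3/9.7 = 1.5773.
Mean = β/(α−1) = 15.3/7.7 = 1.9870.
The mean is pulled above the mode by the posterior's right skew.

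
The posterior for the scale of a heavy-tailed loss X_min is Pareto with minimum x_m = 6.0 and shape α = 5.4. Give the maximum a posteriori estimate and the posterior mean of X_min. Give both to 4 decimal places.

MAP = 6.0000, posterior mean = 7.3636

The Pareto density is strictly decreasing on [x_m, ∞), so the mode is x_m = 6.0000.
Mean = α·x_m/(α−1) = 5.4·6.0/4.4 = 7.3636.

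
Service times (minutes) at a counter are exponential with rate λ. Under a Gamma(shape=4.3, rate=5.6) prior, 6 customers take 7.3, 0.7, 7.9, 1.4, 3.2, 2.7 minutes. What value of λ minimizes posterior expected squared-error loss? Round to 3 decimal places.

Σ times = 23.2. Posterior: Gamma(shape = 4.3+6 = 10.3, rate = 5.6+23.2 = 28.8).
Mode = (α−1)/β = 9.3/28.8 = 0.323.
Mean = α/β = 10.3/28.8 = 0.358.
Squared-error loss ⇒ the optimal estimator is the posterior mean.

0.358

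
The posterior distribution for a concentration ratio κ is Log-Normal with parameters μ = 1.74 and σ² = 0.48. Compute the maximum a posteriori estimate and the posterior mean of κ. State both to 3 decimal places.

κ_MAP = 3.525, E[κ|data] = 7.243

Mode = exp(μ − σ²) = exp(1.26) = 3.525.
Mean = exp(μ + σ²/2) = exp(1.980) = 7.243.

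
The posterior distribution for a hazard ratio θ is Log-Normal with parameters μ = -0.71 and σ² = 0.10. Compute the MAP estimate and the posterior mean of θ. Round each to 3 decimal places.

Mode = exp(μ − σ²) = exp(-0.81) = 0.445.
Mean = exp(μ + σ²/2) = exp(-0.660) = 0.517.
The posterior is right-skewed, so the mean exceeds the mode.

MAP = 0.445; posterior mean = 0.517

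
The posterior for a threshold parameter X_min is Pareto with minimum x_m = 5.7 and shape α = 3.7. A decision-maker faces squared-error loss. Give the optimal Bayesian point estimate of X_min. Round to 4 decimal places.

The Pareto density is strictly decreasing on [x_m, ∞), so the mode is x_m = 5.7000.
Mean = α·x_m/(α−1) = 3.7·5.7/2.7 = 7.8111.
Squared-error loss ⇒ the optimal estimator is the posterior mean.

7.8111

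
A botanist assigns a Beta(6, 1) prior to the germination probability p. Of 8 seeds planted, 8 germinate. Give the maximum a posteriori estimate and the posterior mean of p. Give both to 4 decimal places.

MAP = 1.0000; posterior mean = 0.9333

Posterior: Beta(6+8, 1+0) = Beta(14, 1).
Since β = 1 ≤ 1 and α > 1, the Beta density is monotone increasing on [0,1]; the mode is at 1.
Mean = 14/(14+1) = 0.9333.
Left-skewed posterior ⇒ mean < mode.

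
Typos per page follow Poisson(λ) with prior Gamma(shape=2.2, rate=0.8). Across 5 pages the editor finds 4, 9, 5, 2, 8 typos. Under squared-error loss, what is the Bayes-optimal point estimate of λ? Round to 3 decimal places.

Σ counts = 28. Posterior: Gamma(shape = 2.2+28 = 30.2, rate = 0.8+5 = 5.8).
Mode = (α−1)/β = 29.2/5.8 = 5.034.
Mean = α/β = 30.2/5.8 = 5.207.
Squared-error loss ⇒ the optimal estimator is the posterior mean.

5.207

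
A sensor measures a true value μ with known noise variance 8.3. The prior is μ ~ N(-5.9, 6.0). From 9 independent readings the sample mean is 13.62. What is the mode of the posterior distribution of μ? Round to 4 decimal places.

Posterior for μ is Normal. Precision-weighted mean: (1/6.0·-5.9 + 9/8.3·13.62) / (1/6.0 + 9/8.3) = 11.0194.
A Normal posterior is symmetric, so mode = mean.
This is the posterior mode — the MAP estimate.

11.0194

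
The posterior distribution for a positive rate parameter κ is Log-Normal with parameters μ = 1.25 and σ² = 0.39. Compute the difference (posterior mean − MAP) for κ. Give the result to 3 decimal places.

1.879

Mode = exp(μ − σ²) = exp(0.86) = 2.363.
Mean = exp(μ + σ²/2) = exp(1.445) = 4.242.
Difference = 4.242 − 2.363 = 1.879.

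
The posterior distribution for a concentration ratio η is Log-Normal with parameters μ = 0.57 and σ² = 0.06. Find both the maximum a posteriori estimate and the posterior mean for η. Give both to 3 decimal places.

MAP = 1.665; posterior mean = 1.822

Mode = exp(μ − σ²) = exp(0.51) = 1.665.
Mean = exp(μ + σ²/2) = exp(0.600) = 1.822.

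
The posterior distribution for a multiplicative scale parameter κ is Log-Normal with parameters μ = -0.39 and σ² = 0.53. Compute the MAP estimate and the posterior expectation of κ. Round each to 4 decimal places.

MAP: 0.3985. Posterior mean: 0.8825.

Mode = exp(μ − σ²) = exp(-0.92) = 0.3985.
Mean = exp(μ + σ²/2) = exp(-0.125) = 0.8825.
Right-skewed posterior ⇒ mode < mean.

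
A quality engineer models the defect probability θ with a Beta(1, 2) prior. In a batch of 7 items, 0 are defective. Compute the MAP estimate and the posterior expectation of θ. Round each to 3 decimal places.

MAP = 0.000, posterior mean = 0.100

Posterior: Beta(1+0, 2+7) = Beta(1, 9).
Since α = 1 ≤ 1 and β > 1, the Beta density is monotone decreasing on [0,1]; the mode is at 0.
Mean = 1/(1+9) = 0.100.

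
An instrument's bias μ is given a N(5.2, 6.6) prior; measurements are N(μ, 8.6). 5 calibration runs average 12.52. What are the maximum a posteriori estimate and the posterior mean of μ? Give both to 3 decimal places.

MAP: 11.007. Posterior mean: 11.007.

Posterior for μ is Normal. Precision-weighted mean: (1/6.6·5.2 + 5/8.6·12.52) / (1/6.6 + 5/8.6) = 11.007.
A Normal posterior is symmetric, so mode = mean.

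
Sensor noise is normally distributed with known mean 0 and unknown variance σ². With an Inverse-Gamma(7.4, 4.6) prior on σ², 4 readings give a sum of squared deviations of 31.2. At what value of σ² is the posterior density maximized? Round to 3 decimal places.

Posterior: Inverse-Gamma(shape = 7.4+4/2 = 9.4, scale = 4.6+31.2/2 = 20.2).
Mode = β/(α+1) = 20.2/10.4 = 1.942.
Mean = β/(α−1) = 20.2/8.4 = 2.405.
This is the posterior mode — the MAP estimate.

1.942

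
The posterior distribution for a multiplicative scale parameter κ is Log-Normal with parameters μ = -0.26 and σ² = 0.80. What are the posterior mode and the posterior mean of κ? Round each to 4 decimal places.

MAP = 0.3465; posterior mean = 1.1503

Mode = exp(μ − σ²) = exp(-1.06) = 0.3465.
Mean = exp(μ + σ²/2) = exp(0.140) = 1.1503.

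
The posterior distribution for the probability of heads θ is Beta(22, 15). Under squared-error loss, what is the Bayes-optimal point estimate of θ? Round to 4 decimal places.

Mode = (22−1)/(22+15−2) = 21/35 = 0.6000.
Mean = 22/(22+15) = 22/37 = 0.5946.
Squared-error loss ⇒ the optimal estimator is the posterior mean.

0.5946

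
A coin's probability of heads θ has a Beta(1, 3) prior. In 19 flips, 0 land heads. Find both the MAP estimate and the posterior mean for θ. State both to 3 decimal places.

Posterior: Beta(1+0, 3+19) = Beta(1, 22).
Since α = 1 ≤ 1 and β > 1, the Beta density is monotone decreasing on [0,1]; the mode is at 0.
Mean = 1/(1+22) = 0.043.

θ_MAP = 0.000, E[θ|data] = 0.043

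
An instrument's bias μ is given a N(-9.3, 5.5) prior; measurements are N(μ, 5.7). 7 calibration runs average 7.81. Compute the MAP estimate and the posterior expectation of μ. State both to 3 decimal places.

MAP: 5.604. Posterior mean: 5.604.

Posterior for μ is Normal. Precision-weighted mean: (1/5.5·-9.3 + 7/5.7·7.81) / (1/5.5 + 7/5.7) = 5.604.
A Normal posterior is symmetric, so mode = mean.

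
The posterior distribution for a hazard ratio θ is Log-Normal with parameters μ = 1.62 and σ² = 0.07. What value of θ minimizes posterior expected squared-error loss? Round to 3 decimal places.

5.233

Mode = exp(μ − σ²) = exp(1.55) = 4.711.
Mean = exp(μ + σ²/2) = exp(1.655) = 5.233.
Squared-error loss ⇒ the optimal estimator is the posterior mean.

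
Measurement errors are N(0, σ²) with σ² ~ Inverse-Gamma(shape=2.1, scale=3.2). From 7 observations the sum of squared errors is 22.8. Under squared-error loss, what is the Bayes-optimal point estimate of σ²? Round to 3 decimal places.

3.174

Posterior: Inverse-Gamma(shape = 2.1+7/2 = 5.6, scale = 3.2+22.8/2 = 14.6).
Mode = β/(α+1) = 14.6/6.6 = 2.212.
Mean = β/(α−1) = 14.6/4.6 = 3.174.
Squared-error loss ⇒ the optimal estimator is the posterior mean.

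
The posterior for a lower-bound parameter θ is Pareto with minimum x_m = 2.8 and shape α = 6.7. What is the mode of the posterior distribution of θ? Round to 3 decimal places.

The Pareto density is strictly decreasing on [x_m, ∞), so the mode is x_m = 2.800.
Mean = α·x_m/(α−1) = 6.7·2.8/5.7 = 3.291.
This is the posterior mode — the MAP estimate.

2.800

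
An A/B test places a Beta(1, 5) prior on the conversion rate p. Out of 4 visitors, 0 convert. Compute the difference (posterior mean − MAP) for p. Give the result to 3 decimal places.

Posterior: Beta(1+0, 5+4) = Beta(1, 9).
Since α = 1 ≤ 1 and β > 1, the Beta density is monotone decreasing on [0,1]; the mode is at 0.
Mean = 1/(1+9) = 0.100.
Difference = 0.100 − 0.000 = 0.100.

0.100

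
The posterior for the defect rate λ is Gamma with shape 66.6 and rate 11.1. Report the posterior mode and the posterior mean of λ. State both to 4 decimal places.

Mode = (α−1)/β = 65.6/11.1 = 5.9099.
Mean = α/β = 66.6/11.1 = 6.0000.
The mean is pulled above the mode by the posterior's right skew.

MAP: 5.9099. Posterior mean: 6.0000.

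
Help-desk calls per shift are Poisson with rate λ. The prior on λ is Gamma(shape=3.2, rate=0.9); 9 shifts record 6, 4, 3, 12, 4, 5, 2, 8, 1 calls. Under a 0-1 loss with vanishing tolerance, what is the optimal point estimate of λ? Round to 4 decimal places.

Σ counts = 45. Posterior: Gamma(shape = 3.2+45 = 48.2, rate = 0.9+9 = 9.9).
Mode = (α−1)/β = 47.2/9.9 = 4.7677.
Mean = α/β = 48.2/9.9 = 4.8687.
This is the posterior mode — the MAP estimate.

4.7677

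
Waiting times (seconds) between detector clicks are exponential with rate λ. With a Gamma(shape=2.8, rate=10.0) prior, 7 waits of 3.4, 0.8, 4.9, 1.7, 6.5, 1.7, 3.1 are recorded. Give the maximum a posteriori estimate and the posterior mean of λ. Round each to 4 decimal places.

MAP = 0.2741, posterior mean = 0.3053

Σ times = 22.1. Posterior: Gamma(shape = 2.8+7 = 9.8, rate = 10.0+22.1 = 32.1).
Mode = (α−1)/β = 8.8/32.1 = 0.2741.
Mean = α/β = 9.8/32.1 = 0.3053.
The posterior is right-skewed, so the mean exceeds the mode.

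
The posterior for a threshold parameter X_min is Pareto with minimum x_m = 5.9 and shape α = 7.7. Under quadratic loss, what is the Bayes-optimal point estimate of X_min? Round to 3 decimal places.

6.781

The Pareto density is strictly decreasing on [x_m, ∞), so the mode is x_m = 5.900.
Mean = α·x_m/(α−1) = 7.7·5.9/6.7 = 6.781.
Quadratic loss ⇒ the optimal estimator is the posterior mean.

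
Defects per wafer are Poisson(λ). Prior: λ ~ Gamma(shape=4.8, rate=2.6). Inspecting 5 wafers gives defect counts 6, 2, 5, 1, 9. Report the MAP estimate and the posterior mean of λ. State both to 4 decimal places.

λ_MAP = 3.5263, E[λ|data] = 3.6579

Σ counts = 23. Posterior: Gamma(shape = 4.8+23 = 27.8, rate = 2.6+5 = 7.6).
Mode = (α−1)/β = 26.8/7.6 = 3.5263.
Mean = α/β = 27.8/7.6 = 3.6579.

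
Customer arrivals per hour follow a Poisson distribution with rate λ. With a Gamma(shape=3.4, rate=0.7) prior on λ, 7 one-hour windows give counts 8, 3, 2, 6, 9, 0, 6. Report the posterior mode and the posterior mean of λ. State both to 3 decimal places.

MAP = 4.727, posterior mean = 4.857

Σ counts = 34. Posterior: Gamma(shape = 3.4+34 = 37.4, rate = 0.7+7 = 7.7).
Mode = (α−1)/β = 36.4/7.7 = 4.727.
Mean = α/β = 37.4/7.7 = 4.857.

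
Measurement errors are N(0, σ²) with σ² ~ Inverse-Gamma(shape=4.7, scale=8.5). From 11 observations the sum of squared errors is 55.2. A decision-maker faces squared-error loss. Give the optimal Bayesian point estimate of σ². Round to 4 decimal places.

Posterior: Inverse-Gamma(shape = 4.7+11/2 = 10.2, scale = 8.5+55.2/2 = 36.1).
Mode = β/(α+1) = 36.1/11.2 = 3.2232.
Mean = β/(α−1) = 36.1/9.2 = 3.9239.
Squared-error loss ⇒ the optimal estimator is the posterior mean.

3.9239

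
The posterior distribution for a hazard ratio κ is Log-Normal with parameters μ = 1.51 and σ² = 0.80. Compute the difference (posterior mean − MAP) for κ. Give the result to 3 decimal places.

Mode = exp(μ − σ²) = exp(0.71) = 2.034.
Mean = exp(μ + σ²/2) = exp(1.910) = 6.753.
Difference = 6.753 − 2.034 = 4.719.
The mean is pulled above the mode by the posterior's right skew.

4.719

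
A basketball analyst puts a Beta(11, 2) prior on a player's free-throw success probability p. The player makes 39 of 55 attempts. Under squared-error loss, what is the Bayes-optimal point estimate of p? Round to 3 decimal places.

0.735

Posterior: Beta(11+39, 2+16) = Beta(50, 18).
Mode = (50−1)/(50+18−2) = 49/66 = 0.742.
Mean = 50/(50+18) = 50/68 = 0.735.
Squared-error loss ⇒ the optimal estimator is the posterior mean.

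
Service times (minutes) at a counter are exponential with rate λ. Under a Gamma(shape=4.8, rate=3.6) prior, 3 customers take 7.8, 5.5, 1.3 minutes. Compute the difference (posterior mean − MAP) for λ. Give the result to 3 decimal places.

0.055

Σ times = 14.6. Posterior: Gamma(shape = 4.8+3 = 7.8, rate = 3.6+14.6 = 18.2).
Mode = (α−1)/β = 6.8/18.2 = 0.374.
Mean = α/β = 7.8/18.2 = 0.429.
Difference = 0.429 − 0.374 = 0.055.
The posterior is right-skewed, so the mean exceeds the mode.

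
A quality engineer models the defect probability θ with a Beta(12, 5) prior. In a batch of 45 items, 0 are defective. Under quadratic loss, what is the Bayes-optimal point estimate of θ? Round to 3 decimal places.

Posterior: Beta(12+0, 5+45) = Beta(12, 50).
Mode = (12−1)/(12+50−2) = 11/60 = 0.183.
Mean = 12/(12+50) = 12/62 = 0.194.
Quadratic loss ⇒ the optimal estimator is the posterior mean.

0.194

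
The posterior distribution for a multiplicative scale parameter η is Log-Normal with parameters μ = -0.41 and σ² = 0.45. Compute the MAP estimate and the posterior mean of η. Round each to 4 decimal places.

Mode = exp(μ − σ²) = exp(-0.86) = 0.4232.
Mean = exp(μ + σ²/2) = exp(-0.185) = 0.8311.

MAP: 0.4232. Posterior mean: 0.8311.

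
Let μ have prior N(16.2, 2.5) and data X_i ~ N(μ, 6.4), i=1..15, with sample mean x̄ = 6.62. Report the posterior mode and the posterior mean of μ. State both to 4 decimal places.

MAP: 8.0166. Posterior mean: 8.0166.

Posterior for μ is Normal. Precision-weighted mean: (1/2.5·16.2 + 15/6.4·6.62) / (1/2.5 + 15/6.4) = 8.0166.
A Normal posterior is symmetric, so mode = mean.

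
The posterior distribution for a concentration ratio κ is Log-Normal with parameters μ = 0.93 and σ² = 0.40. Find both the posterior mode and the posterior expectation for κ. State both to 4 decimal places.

posterior mode = 1.6989, posterior expectation = 3.0957

Mode = exp(μ − σ²) = exp(0.53) = 1.6989.
Mean = exp(μ + σ²/2) = exp(1.130) = 3.0957.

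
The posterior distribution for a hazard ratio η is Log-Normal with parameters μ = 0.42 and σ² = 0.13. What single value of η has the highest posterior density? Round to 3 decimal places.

Mode = exp(μ − σ²) = exp(0.29) = 1.336.
Mean = exp(μ + σ²/2) = exp(0.485) = 1.624.
This is the posterior mode — the MAP estimate.

1.336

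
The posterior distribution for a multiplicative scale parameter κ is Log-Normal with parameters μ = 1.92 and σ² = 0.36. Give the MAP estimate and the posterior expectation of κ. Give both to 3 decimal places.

Mode = exp(μ − σ²) = exp(1.56) = 4.759.
Mean = exp(μ + σ²/2) = exp(2.100) = 8.166.
The posterior is right-skewed, so the mean exceeds the mode.

MAP = 4.759; posterior mean = 8.166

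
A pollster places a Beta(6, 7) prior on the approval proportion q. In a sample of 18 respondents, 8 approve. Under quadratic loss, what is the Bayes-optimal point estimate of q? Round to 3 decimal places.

Posterior: Beta(6+8, 7+10) = Beta(14, 17).
Mode = (14−1)/(14+17−2) = 13/29 = 0.448.
Mean = 14/(14+17) = 14/31 = 0.452.
Quadratic loss ⇒ the optimal estimator is the posterior mean.

0.452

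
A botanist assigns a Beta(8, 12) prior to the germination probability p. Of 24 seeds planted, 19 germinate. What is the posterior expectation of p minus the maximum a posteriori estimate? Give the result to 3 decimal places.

-0.005

Posterior: Beta(8+19, 12+5) = Beta(27, 17).
Mode = (27−1)/(27+17−2) = 26/42 = 0.619.
Mean = 27/(27+17) = 27/44 = 0.614.
Difference = 0.614 − 0.619 = -0.005.
Mode > mean: the posterior has a left tail.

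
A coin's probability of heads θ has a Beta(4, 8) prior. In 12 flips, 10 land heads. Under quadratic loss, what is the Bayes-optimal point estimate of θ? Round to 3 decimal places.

0.583

Posterior: Beta(4+10, 8+2) = Beta(14, 10).
Mode = (14−1)/(14+10−2) = 13/22 = 0.591.
Mean = 14/(14+10) = 14/24 = 0.583.
Quadratic loss ⇒ the optimal estimator is the posterior mean.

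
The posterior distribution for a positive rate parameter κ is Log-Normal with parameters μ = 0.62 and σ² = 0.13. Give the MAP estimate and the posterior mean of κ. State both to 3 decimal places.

MAP = 1.632; posterior mean = 1.984

Mode = exp(μ − σ²) = exp(0.49) = 1.632.
Mean = exp(μ + σ²/2) = exp(0.685) = 1.984.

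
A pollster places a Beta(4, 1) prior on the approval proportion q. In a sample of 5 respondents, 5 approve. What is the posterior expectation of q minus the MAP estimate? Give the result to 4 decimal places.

Posterior: Beta(4+5, 1+0) = Beta(9, 1).
Since β = 1 ≤ 1 and α > 1, the Beta density is monotone increasing on [0,1]; the mode is at 1.
Mean = 9/(9+1) = 0.9000.
Difference = 0.9000 − 1.0000 = -0.1000.

-0.1000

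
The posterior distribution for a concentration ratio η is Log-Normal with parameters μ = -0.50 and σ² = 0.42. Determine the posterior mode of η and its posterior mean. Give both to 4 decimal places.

MAP = 0.3985, posterior mean = 0.7483

Mode = exp(μ − σ²) = exp(-0.92) = 0.3985.
Mean = exp(μ + σ²/2) = exp(-0.290) = 0.7483.
Right-skewed posterior ⇒ mode < mean.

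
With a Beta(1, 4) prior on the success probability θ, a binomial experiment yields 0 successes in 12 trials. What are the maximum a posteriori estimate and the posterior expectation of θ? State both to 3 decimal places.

MAP: 0.000. Posterior mean: 0.059.

Posterior: Beta(1+0, 4+12) = Beta(1, 16).
Since α = 1 ≤ 1 and β > 1, the Beta density is monotone decreasing on [0,1]; the mode is at 0.
Mean = 1/(1+16) = 0.059.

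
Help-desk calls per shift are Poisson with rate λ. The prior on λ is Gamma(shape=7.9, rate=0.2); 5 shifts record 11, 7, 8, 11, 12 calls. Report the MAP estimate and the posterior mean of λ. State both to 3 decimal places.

MAP = 10.750, posterior mean = 10.942

Σ counts = 49. Posterior: Gamma(shape = 7.9+49 = 56.9, rate = 0.2+5 = 5.2).
Mode = (α−1)/β = 55.9/5.2 = 10.750.
Mean = α/β = 56.9/5.2 = 10.942.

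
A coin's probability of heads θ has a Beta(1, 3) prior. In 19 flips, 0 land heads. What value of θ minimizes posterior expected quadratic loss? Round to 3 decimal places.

Posterior: Beta(1+0, 3+19) = Beta(1, 22).
Since α = 1 ≤ 1 and β > 1, the Beta density is monotone decreasing on [0,1]; the mode is at 0.
Mean = 1/(1+22) = 0.043.
Quadratic loss ⇒ the optimal estimator is the posterior mean.

0.043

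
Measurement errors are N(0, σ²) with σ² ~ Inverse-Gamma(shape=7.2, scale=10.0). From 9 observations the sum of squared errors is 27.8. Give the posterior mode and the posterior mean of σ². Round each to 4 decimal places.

Posterior: Inverse-Gamma(shape = 7.2+9/2 = 11.7, scale = 10.0+27.8/2 = 23.9).
Mode = β/(α+1) = 23.9/12.7 = 1.8819.
Mean = β/(α−1) = 23.9/10.7 = 2.2336.

posterior mode = 1.8819, posterior mean = 2.2336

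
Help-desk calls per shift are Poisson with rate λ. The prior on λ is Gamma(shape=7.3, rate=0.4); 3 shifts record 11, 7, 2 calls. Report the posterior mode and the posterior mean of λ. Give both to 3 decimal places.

MAP = 7.735; posterior mean = 8.029

Σ counts = 20. Posterior: Gamma(shape = 7.3+20 = 27.3, rate = 0.4+3 = 3.4).
Mode = (α−1)/β = 26.3/3.4 = 7.735.
Mean = α/β = 27.3/3.4 = 8.029.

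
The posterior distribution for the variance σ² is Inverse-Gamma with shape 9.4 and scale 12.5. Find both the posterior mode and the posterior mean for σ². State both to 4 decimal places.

MAP: 1.2019. Posterior mean: 1.4881.

Mode = β/(α+1) = 12.5/10.4 = 1.2019.
Mean = β/(α−1) = 12.5/8.4 = 1.4881.
The mean is pulled above the mode by the posterior's right skew.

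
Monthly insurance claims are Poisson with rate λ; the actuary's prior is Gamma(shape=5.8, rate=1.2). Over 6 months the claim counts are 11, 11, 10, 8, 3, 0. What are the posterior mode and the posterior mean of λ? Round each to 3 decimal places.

MAP = 6.639, posterior mean = 6.778

Σ counts = 43. Posterior: Gamma(shape = 5.8+43 = 48.8, rate = 1.2+6 = 7.2).
Mode = (α−1)/β = 47.8/7.2 = 6.639.
Mean = α/β = 48.8/7.2 = 6.778.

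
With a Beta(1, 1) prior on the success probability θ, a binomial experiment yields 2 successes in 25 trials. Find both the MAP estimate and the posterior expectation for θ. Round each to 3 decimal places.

Posterior: Beta(1+2, 1+23) = Beta(3, 24).
Mode = (3−1)/(3+24−2) = 2/25 = 0.080.
Mean = 3/(3+24) = 3/27 = 0.111.
Mean > mode: the posterior has a right tail.

MAP = 0.080, posterior mean = 0.111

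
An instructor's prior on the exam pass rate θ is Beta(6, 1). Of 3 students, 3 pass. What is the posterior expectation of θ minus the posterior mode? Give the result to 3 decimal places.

Posterior: Beta(6+3, 1+0) = Beta(9, 1).
Since β = 1 ≤ 1 and α > 1, the Beta density is monotone increasing on [0,1]; the mode is at 1.
Mean = 9/(9+1) = 0.900.
Difference = 0.900 − 1.000 = -0.100.
The mean is pulled below the mode by the posterior's left skew.

-0.100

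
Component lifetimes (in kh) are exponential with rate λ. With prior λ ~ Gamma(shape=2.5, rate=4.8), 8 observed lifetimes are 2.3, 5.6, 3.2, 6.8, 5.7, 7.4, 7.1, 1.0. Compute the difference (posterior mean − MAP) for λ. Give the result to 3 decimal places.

0.023

Σ times = 39.1. Posterior: Gamma(shape = 2.5+8 = 10.5, rate = 4.8+39.1 = 43.9).
Mode = (α−1)/β = 9.5/43.9 = 0.216.
Mean = α/β = 10.5/43.9 = 0.239.
Difference = 0.239 − 0.216 = 0.023.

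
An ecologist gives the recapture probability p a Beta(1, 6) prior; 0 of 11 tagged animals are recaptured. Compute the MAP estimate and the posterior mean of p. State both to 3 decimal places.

MAP: 0.000. Posterior mean: 0.056.

Posterior: Beta(1+0, 6+11) = Beta(1, 17).
Since α = 1 ≤ 1 and β > 1, the Beta density is monotone decreasing on [0,1]; the mode is at 0.
Mean = 1/(1+17) = 0.056.
Right-skewed posterior ⇒ mode < mean.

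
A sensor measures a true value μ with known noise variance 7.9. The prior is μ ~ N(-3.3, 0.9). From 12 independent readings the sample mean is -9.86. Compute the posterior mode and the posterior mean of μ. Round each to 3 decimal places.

Posterior for μ is Normal. Precision-weighted mean: (1/0.9·-3.3 + 12/7.9·-9.86) / (1/0.9 + 12/7.9) = -7.089.
A Normal posterior is symmetric, so mode = mean.

posterior mode = -7.089, posterior mean = -7.089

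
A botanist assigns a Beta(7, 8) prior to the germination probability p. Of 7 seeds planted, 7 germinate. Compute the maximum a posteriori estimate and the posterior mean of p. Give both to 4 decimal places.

Posterior: Beta(7+7, 8+0) = Beta(14, 8).
Mode = (14−1)/(14+8−2) = 13/20 = 0.6500.
Mean = 14/(14+8) = 14/22 = 0.6364.
The posterior is left-skewed, so the mode exceeds the mean.

p_MAP = 0.6500, E[p|data] = 0.6364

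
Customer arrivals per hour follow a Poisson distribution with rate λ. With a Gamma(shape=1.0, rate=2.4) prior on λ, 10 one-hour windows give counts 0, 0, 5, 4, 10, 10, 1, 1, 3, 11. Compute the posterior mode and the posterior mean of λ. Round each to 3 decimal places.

MAP: 3.629. Posterior mean: 3.710.

Σ counts = 45. Posterior: Gamma(shape = 1.0+45 = 46.0, rate = 2.4+10 = 12.4).
Mode = (α−1)/β = 45.0/12.4 = 3.629.
Mean = α/β = 46.0/12.4 = 3.710.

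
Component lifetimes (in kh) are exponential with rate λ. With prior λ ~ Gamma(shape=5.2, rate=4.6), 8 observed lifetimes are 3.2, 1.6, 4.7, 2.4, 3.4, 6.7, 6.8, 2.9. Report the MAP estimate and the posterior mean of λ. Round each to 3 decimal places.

MAP estimate = 0.336, posterior mean = 0.364

Σ times = 31.7. Posterior: Gamma(shape = 5.2+8 = 13.2, rate = 4.6+31.7 = 36.3).
Mode = (α−1)/β = 12.2/36.3 = 0.336.
Mean = α/β = 13.2/36.3 = 0.364.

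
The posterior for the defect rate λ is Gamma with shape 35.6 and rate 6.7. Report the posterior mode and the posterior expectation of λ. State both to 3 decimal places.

Mode = (α−1)/β = 34.6/6.7 = 5.164.
Mean = α/β = 35.6/6.7 = 5.313.

MAP: 5.164. Posterior mean: 5.313.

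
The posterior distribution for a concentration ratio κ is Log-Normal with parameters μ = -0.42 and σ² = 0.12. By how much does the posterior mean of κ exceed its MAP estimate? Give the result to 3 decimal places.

0.115

Mode = exp(μ − σ²) = exp(-0.54) = 0.583.
Mean = exp(μ + σ²/2) = exp(-0.360) = 0.698.
Difference = 0.698 − 0.583 = 0.115.
Right-skewed posterior ⇒ mode < mean.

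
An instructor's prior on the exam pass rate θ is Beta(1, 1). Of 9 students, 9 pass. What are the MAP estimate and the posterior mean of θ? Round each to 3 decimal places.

θ_MAP = 1.000, E[θ|data] = 0.909

Posterior: Beta(1+9, 1+0) = Beta(10, 1).
Since β = 1 ≤ 1 and α > 1, the Beta density is monotone increasing on [0,1]; the mode is at 1.
Mean = 10/(10+1) = 0.909.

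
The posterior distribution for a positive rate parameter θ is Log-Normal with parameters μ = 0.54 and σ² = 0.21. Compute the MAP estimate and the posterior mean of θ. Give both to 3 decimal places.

Mode = exp(μ − σ²) = exp(0.33) = 1.391.
Mean = exp(μ + σ²/2) = exp(0.645) = 1.906.
Right-skewed posterior ⇒ mode < mean.

MAP: 1.391. Posterior mean: 1.906.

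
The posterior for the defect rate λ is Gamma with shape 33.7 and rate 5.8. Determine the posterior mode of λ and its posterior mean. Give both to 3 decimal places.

MAP: 5.638. Posterior mean: 5.810.

Mode = (α−1)/β = 32.7/5.8 = 5.638.
Mean = α/β = 33.7/5.8 = 5.810.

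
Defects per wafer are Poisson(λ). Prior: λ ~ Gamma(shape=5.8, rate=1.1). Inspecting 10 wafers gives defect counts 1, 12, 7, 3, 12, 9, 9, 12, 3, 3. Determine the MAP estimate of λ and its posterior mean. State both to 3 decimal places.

Σ counts = 71. Posterior: Gamma(shape = 5.8+71 = 76.8, rate = 1.1+10 = 11.1).
Mode = (α−1)/β = 75.8/11.1 = 6.829.
Mean = α/β = 76.8/11.1 = 6.919.

MAP = 6.829, posterior mean = 6.919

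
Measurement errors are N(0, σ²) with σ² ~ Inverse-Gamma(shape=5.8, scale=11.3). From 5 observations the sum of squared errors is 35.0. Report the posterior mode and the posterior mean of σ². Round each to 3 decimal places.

Posterior: Inverse-Gamma(shape = 5.8+5/2 = 8.3, scale = 11.3+35.0/2 = 28.8).
Mode = β/(α+1) = 28.8/9.3 = 3.097.
Mean = β/(α−1) = 28.8/7.3 = 3.945.
The mean is pulled above the mode by the posterior's right skew.

σ²_MAP = 3.097, E[σ²|data] = 3.945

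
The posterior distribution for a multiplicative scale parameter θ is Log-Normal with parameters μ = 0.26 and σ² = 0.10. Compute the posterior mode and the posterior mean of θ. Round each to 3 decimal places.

Mode = exp(μ − σ²) = exp(0.16) = 1.174.
Mean = exp(μ + σ²/2) = exp(0.310) = 1.363.
Right-skewed posterior ⇒ mode < mean.

MAP = 1.174; posterior mean = 1.363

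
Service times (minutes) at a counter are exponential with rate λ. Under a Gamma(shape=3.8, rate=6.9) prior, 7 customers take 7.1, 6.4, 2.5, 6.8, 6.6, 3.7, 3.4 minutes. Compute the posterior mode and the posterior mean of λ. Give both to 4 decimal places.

MAP = 0.2258, posterior mean = 0.2488

Σ times = 36.5. Posterior: Gamma(shape = 3.8+7 = 10.8, rate = 6.9+36.5 = 43.4).
Mode = (α−1)/β = 9.8/43.4 = 0.2258.
Mean = α/β = 10.8/43.4 = 0.2488.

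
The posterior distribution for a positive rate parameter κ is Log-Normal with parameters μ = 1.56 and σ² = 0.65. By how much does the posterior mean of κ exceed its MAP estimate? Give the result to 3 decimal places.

4.102

Mode = exp(μ − σ²) = exp(0.91) = 2.484.
Mean = exp(μ + σ²/2) = exp(1.885) = 6.586.
Difference = 6.586 − 2.484 = 4.102.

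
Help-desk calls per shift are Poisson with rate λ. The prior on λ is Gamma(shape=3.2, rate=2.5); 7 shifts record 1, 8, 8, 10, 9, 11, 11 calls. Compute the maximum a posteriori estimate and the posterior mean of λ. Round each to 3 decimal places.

Σ counts = 58. Posterior: Gamma(shape = 3.2+58 = 61.2, rate = 2.5+7 = 9.5).
Mode = (α−1)/β = 60.2/9.5 = 6.337.
Mean = α/β = 61.2/9.5 = 6.442.
The mean is pulled above the mode by the posterior's right skew.

MAP = 6.337; posterior mean = 6.442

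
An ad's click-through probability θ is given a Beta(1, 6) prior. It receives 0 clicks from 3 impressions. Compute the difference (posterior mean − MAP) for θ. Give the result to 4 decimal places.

0.1000

Posterior: Beta(1+0, 6+3) = Beta(1, 9).
Since α = 1 ≤ 1 and β > 1, the Beta density is monotone decreasing on [0,1]; the mode is at 0.
Mean = 1/(1+9) = 0.1000.
Difference = 0.1000 − 0.0000 = 0.1000.
Right-skewed posterior ⇒ mode < mean.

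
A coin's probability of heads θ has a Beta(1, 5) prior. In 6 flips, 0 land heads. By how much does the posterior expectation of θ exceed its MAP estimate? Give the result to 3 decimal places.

0.083

Posterior: Beta(1+0, 5+6) = Beta(1, 11).
Since α = 1 ≤ 1 and β > 1, the Beta density is monotone decreasing on [0,1]; the mode is at 0.
Mean = 1/(1+11) = 0.083.
Difference = 0.083 − 0.000 = 0.083.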